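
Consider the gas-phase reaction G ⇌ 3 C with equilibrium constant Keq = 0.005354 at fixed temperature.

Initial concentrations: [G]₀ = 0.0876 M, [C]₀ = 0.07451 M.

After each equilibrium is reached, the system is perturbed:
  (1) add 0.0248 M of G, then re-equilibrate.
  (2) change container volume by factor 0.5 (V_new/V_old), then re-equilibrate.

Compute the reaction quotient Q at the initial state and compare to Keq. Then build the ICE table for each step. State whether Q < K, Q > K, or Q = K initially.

Q₀ = 0.004722; Q < K (proceeds forward)

Q₀ = 0.004722 vs Keq = 0.005354 ⇒ Q<K, forward
Step 1:
                   G          C
  I           0.0876    0.07451
  C       -9.6617e-04   0.002898
  E          0.08663    0.07741
  solve Keq expr → x = 9.6617e-04; check Q = 0.005354
Then add 0.0248 M of G.
Step 2:
                   G          C
  I           0.1114    0.07741
  C        -0.002083   0.006248
  E           0.1094    0.08366
  solve Keq expr → x = 0.002083; check Q = 0.005354
Then change container volume by factor 0.5 (V_new/V_old).
Step 3:
                   G          C
  I           0.2187     0.1673
  C          0.01962   -0.05885
  E           0.2383     0.1085
  solve Keq expr → x = -0.01962; check Q = 0.005354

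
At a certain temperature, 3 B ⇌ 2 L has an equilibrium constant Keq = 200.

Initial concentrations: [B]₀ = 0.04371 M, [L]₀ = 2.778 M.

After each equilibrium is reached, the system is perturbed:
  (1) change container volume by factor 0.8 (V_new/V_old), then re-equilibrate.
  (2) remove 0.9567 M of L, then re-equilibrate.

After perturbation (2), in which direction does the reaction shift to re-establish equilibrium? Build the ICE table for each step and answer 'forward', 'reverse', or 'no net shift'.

Q₀ = 9.2411e+04 vs Keq = 200 ⇒ Q>K, reverse
Step 1:
                  B         L
  I         0.04371     2.778
  C           0.279    -0.186
  E          0.3227     2.592
  solve Keq expr → x = -0.09298; check Q = 200
Then change container volume by factor 0.8 (V_new/V_old).
Step 2:
                  B         L
  I          0.4033      3.24
  C         -0.0275   0.01833
  E          0.3758     3.258
  solve Keq expr → x = 0.009167; check Q = 200
Then remove 0.9567 M of L.
Step 3:
                  B         L
  I          0.3758     2.302
  C        -0.07352   0.04901
  E          0.3023     2.351
  solve Keq expr → x = 0.02451; check Q = 200

Direction: forward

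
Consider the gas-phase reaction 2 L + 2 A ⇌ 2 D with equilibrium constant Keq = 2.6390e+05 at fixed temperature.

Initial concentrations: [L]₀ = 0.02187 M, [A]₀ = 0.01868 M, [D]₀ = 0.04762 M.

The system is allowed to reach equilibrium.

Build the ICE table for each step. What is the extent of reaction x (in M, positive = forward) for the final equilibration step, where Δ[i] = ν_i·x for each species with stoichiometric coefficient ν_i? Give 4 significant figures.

Q₀ = 1.3587e+04 vs Keq = 2.6390e+05 ⇒ Q<K, forward
Step 1:
                    L           A           D
  I           0.02187     0.01868     0.04762
  C         -0.009601   -0.009601    0.009601
  E           0.01227    0.009079     0.05722
  solve Keq expr → x = 0.004801; check Q = 2.6390e+05

x = 0.004801 M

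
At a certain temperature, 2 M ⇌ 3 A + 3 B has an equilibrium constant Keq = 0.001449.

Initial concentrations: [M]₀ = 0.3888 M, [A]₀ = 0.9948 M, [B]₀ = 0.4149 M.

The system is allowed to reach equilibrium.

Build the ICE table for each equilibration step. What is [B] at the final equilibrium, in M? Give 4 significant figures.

[B]_eq = 0.1145 M

Q₀ = 0.4651 vs Keq = 0.001449 ⇒ Q>K, reverse
Step 1:
                    M           A           B
  Initial      0.3888      0.9948      0.4149
  Change       0.2003     -0.3004     -0.3004
  Equil        0.5891      0.6944      0.1145
  solve Keq expr → x = -0.1001; check Q = 0.001449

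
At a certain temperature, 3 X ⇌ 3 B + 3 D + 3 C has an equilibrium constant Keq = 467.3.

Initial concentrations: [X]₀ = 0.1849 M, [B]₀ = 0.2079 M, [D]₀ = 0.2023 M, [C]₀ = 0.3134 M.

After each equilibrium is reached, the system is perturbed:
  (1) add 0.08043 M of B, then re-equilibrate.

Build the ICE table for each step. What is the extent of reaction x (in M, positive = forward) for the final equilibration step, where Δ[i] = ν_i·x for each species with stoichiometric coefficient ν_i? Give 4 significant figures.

x = -5.9412e-04 M

Q₀ = 3.6227e-04 vs Keq = 467.3 ⇒ Q<K, forward
Step 1:
                   X          B          D          C
  I           0.1849     0.2079     0.2023     0.3134
  C          -0.1758     0.1758     0.1758     0.1758
  E         0.009143     0.3837     0.3781     0.4892
  solve Keq expr → x = 0.05859; check Q = 467.3
Then add 0.08043 M of B.
Step 2:
                   X          B          D          C
  I         0.009143     0.4641     0.3781     0.4892
  C         0.001782  -0.001782  -0.001782  -0.001782
  E          0.01093     0.4623     0.3763     0.4874
  solve Keq expr → x = -5.9412e-04; check Q = 467.3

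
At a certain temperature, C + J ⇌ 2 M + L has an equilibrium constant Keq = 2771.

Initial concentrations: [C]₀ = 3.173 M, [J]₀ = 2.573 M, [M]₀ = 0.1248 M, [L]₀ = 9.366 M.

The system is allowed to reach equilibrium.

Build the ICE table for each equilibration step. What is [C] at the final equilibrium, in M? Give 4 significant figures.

Q₀ = 0.01787 vs Keq = 2771 ⇒ Q<K, forward
Step 1:
                    C           J           M           L
  Initial       3.173       2.573      0.1248       9.366
  Change        -2.43       -2.43       4.861        2.43
  Equil        0.7425      0.1425       4.986        11.8
  solve Keq expr → x = 2.43; check Q = 2771

[C]_eq = 0.7425 M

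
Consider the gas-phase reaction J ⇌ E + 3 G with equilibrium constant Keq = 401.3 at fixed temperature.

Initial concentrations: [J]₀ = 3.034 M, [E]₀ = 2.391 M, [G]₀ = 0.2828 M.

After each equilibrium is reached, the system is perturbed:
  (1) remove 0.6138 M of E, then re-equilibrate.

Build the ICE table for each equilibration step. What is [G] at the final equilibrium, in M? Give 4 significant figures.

Q₀ = 0.01782 vs Keq = 401.3 ⇒ Q<K, forward
Step 1:
                  J         E         G
  init        3.034     2.391    0.2828
  Δ          -1.635     1.635     4.904
  eq          1.399     4.026     5.186
  solve Keq expr → x = 1.635; check Q = 401.3
Then remove 0.6138 M of E.
Step 2:
                  J         E         G
  init        1.399     3.412     5.186
  Δ        -0.06068   0.06068     0.182
  eq          1.339     3.472     5.368
  solve Keq expr → x = 0.06068; check Q = 401.3

[G]_eq = 5.368 M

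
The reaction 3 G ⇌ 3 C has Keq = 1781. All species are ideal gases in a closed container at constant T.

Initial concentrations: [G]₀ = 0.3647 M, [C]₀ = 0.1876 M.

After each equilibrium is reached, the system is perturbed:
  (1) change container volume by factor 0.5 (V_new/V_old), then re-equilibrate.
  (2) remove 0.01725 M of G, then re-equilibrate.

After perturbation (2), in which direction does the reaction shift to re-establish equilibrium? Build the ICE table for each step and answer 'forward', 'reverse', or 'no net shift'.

Direction: reverse

Q₀ = 0.1361 vs Keq = 1781 ⇒ Q<K, forward
Step 1:
                    G           C
  I            0.3647      0.1876
  C           -0.3226      0.3226
  E           0.04209      0.5102
  solve Keq expr → x = 0.1075; check Q = 1781
Then change container volume by factor 0.5 (V_new/V_old).
Step 2:
                    G           C
  I           0.08418        1.02
  C                 0           0
  E           0.08418        1.02
  solve Keq expr → x = 0; check Q = 1781
Then remove 0.01725 M of G.
Step 3:
                    G           C
  I           0.06693        1.02
  C           0.01594    -0.01594
  E           0.08287       1.004
  solve Keq expr → x = -0.005312; check Q = 1781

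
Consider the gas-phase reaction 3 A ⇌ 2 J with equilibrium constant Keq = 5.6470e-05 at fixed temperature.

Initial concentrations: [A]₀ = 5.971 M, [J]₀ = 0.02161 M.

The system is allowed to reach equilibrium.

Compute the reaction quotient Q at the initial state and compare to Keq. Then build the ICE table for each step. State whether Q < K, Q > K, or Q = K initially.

Q₀ = 2.1937e-06 vs Keq = 5.6470e-05 ⇒ Q<K, forward
Step 1:
                   A          J
  I            5.971    0.02161
  C          -0.1268    0.08456
  E            5.844     0.1062
  solve Keq expr → x = 0.04228; check Q = 5.6470e-05

Q₀ = 2.1937e-06; Q < K (proceeds forward)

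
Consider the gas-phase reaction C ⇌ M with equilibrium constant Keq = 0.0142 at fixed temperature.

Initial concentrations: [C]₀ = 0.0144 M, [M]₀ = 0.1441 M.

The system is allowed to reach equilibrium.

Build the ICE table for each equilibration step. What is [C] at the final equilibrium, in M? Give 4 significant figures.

Q₀ = 10.01 vs Keq = 0.0142 ⇒ Q>K, reverse
Step 1:
                   C          M
  I           0.0144     0.1441
  C           0.1419    -0.1419
  E           0.1563   0.002219
  solve Keq expr → x = -0.1419; check Q = 0.0142

[C]_eq = 0.1563 M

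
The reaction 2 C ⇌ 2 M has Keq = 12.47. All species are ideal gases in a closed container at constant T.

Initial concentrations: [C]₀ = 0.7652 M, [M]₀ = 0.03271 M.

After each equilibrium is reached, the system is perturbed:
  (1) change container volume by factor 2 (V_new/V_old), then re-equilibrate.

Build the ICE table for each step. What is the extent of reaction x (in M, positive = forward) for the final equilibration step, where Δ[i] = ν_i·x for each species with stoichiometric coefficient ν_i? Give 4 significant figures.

Q₀ = 0.001827 vs Keq = 12.47 ⇒ Q<K, forward
Step 1:
                  C         M
  I          0.7652   0.03271
  C         -0.5891    0.5891
  E          0.1761    0.6218
  solve Keq expr → x = 0.2946; check Q = 12.47
Then change container volume by factor 2 (V_new/V_old).
Step 2:
                  C         M
  I         0.08804    0.3109
  C               0         0
  E         0.08804    0.3109
  solve Keq expr → x = 0; check Q = 12.47

x = 0 M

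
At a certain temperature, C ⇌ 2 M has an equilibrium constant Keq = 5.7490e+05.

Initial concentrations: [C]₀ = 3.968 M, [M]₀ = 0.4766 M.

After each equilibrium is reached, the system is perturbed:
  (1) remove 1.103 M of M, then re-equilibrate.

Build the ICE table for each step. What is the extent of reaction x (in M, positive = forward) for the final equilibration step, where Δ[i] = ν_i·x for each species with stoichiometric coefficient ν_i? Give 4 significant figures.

Q₀ = 0.05724 vs Keq = 5.7490e+05 ⇒ Q<K, forward
Step 1:
                  C         M
  I           3.968    0.4766
  C          -3.968     7.936
  E       1.2310e-04     8.412
  solve Keq expr → x = 3.968; check Q = 5.7490e+05
Then remove 1.103 M of M.
Step 2:
                  C         M
  I       1.2310e-04     7.309
  C       -3.0162e-05 6.0324e-05
  E       9.2934e-05     7.309
  solve Keq expr → x = 3.0162e-05; check Q = 5.7490e+05

x = 3.0162e-05 M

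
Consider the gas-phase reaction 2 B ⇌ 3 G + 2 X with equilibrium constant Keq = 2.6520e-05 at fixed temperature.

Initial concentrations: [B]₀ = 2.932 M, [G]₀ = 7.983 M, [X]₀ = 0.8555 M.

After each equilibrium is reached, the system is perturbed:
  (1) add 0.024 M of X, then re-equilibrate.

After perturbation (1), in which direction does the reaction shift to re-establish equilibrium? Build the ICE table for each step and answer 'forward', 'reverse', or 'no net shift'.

Direction: reverse

Q₀ = 43.31 vs Keq = 2.6520e-05 ⇒ Q>K, reverse
Step 1:
                    B           G           X
  I             2.932       7.983      0.8555
  C            0.8544      -1.282     -0.8544
  E             3.786       6.701    0.001124
  solve Keq expr → x = -0.4272; check Q = 2.6520e-05
Then add 0.024 M of X.
Step 2:
                    B           G           X
  I             3.786       6.701     0.02512
  C           0.02398    -0.03598    -0.02398
  E              3.81       6.665     0.00114
  solve Keq expr → x = -0.01199; check Q = 2.6520e-05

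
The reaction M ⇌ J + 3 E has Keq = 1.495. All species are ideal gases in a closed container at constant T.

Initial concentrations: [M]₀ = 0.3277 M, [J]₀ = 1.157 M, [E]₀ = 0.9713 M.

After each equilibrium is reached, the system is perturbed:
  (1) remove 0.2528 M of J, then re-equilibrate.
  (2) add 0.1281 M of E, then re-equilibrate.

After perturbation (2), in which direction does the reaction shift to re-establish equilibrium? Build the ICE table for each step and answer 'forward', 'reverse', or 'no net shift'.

Q₀ = 3.235 vs Keq = 1.495 ⇒ Q>K, reverse
Step 1:
                   M          J          E
  Initial     0.3277      1.157     0.9713
  Change     0.05565   -0.05565     -0.167
  Equil       0.3834      1.101     0.8043
  solve Keq expr → x = -0.05565; check Q = 1.495
Then remove 0.2528 M of J.
Step 2:
                   M          J          E
  Initial     0.3834     0.8485     0.8043
  Change    -0.01777    0.01777    0.05332
  Equil       0.3656     0.8663     0.8577
  solve Keq expr → x = 0.01777; check Q = 1.495
Then add 0.1281 M of E.
Step 3:
                   M          J          E
  Initial     0.3656     0.8663     0.9858
  Change     0.03118   -0.03118   -0.09354
  Equil       0.3968     0.8351     0.8922
  solve Keq expr → x = -0.03118; check Q = 1.495

Direction: reverse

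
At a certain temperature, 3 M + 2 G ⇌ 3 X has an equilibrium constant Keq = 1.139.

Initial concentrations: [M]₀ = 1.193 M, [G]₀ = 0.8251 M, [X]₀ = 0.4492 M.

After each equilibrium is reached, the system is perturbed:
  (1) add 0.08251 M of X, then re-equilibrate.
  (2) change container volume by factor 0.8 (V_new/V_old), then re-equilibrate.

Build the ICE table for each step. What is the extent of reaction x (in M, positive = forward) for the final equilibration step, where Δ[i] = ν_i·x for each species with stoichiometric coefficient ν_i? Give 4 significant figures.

x = 0.02054 M

Q₀ = 0.07841 vs Keq = 1.139 ⇒ Q<K, forward
Step 1:
                    M           G           X
  I             1.193      0.8251      0.4492
  C           -0.2702     -0.1801      0.2702
  E            0.9228       0.645      0.7194
  solve Keq expr → x = 0.09007; check Q = 1.139
Then add 0.08251 M of X.
Step 2:
                    M           G           X
  I            0.9228       0.645      0.8019
  C           0.03601       0.024    -0.03601
  E            0.9588       0.669      0.7659
  solve Keq expr → x = -0.012; check Q = 1.139
Then change container volume by factor 0.8 (V_new/V_old).
Step 3:
                    M           G           X
  I             1.199      0.8362      0.9574
  C          -0.06163    -0.04109     0.06163
  E             1.137      0.7951       1.019
  solve Keq expr → x = 0.02054; check Q = 1.139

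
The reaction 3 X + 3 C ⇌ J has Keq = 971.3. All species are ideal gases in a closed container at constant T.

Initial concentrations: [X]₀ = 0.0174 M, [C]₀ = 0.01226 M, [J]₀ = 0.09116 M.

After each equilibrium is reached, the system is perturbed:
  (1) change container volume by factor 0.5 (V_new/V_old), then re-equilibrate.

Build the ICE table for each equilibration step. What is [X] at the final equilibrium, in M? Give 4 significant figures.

Q₀ = 9.3904e+09 vs Keq = 971.3 ⇒ Q>K, reverse
Step 1:
                  X         C         J
  I          0.0174   0.01226   0.09116
  C          0.1673    0.1673  -0.05576
  E          0.1847    0.1795    0.0354
  solve Keq expr → x = -0.05576; check Q = 971.3
Then change container volume by factor 0.5 (V_new/V_old).
Step 2:
                  X         C         J
  I          0.3693    0.3591    0.0708
  C         -0.1416   -0.1416    0.0472
  E          0.2277    0.2175     0.118
  solve Keq expr → x = 0.0472; check Q = 971.3

[X]_eq = 0.2277 M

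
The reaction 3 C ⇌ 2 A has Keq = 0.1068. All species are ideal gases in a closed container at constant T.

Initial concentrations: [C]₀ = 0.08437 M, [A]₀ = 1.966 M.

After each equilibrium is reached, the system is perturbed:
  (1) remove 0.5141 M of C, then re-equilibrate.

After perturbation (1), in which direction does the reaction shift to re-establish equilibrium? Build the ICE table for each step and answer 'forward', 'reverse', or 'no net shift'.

Direction: reverse

Q₀ = 6436 vs Keq = 0.1068 ⇒ Q>K, reverse
Step 1:
                  C         A
  init      0.08437     1.966
  Δ           1.741     -1.16
  eq          1.825    0.8056
  solve Keq expr → x = -0.5802; check Q = 0.1068
Then remove 0.5141 M of C.
Step 2:
                  C         A
  init        1.311    0.8056
  Δ          0.2514   -0.1676
  eq          1.562    0.6381
  solve Keq expr → x = -0.08379; check Q = 0.1068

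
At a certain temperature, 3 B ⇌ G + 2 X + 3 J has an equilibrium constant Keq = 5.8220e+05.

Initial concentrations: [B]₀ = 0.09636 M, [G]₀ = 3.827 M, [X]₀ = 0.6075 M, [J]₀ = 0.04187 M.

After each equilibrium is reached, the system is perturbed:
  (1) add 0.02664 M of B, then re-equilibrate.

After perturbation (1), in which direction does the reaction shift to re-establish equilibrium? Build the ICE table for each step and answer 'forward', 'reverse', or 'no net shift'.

Direction: forward

Q₀ = 0.1159 vs Keq = 5.8220e+05 ⇒ Q<K, forward
Step 1:
                  B         G         X         J
  init      0.09636     3.827    0.6075   0.04187
  Δ         -0.0944   0.03147   0.06293    0.0944
  eq       0.001961     3.858    0.6704    0.1363
  solve Keq expr → x = 0.03147; check Q = 5.8220e+05
Then add 0.02664 M of B.
Step 2:
                  B         G         X         J
  init       0.0286     3.858    0.6704    0.1363
  Δ        -0.02622   0.00874   0.01748   0.02622
  eq        0.00238     3.867    0.6879    0.1625
  solve Keq expr → x = 0.00874; check Q = 5.8220e+05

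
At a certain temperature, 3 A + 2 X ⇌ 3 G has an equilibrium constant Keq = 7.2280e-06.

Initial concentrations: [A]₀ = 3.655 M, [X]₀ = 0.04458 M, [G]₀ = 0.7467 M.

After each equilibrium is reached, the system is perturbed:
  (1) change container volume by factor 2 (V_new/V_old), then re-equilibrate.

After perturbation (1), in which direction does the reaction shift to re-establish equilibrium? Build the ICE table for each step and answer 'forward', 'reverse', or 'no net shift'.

Direction: reverse

Q₀ = 4.29 vs Keq = 7.2280e-06 ⇒ Q>K, reverse
Step 1:
                    A           X           G
  I             3.655     0.04458      0.7467
  C            0.6933      0.4622     -0.6933
  E             4.348      0.5068     0.05344
  solve Keq expr → x = -0.2311; check Q = 7.2280e-06
Then change container volume by factor 2 (V_new/V_old).
Step 2:
                    A           X           G
  I             2.174      0.2534     0.02672
  C          0.009532    0.006355   -0.009532
  E             2.184      0.2597     0.01719
  solve Keq expr → x = -0.003177; check Q = 7.2280e-06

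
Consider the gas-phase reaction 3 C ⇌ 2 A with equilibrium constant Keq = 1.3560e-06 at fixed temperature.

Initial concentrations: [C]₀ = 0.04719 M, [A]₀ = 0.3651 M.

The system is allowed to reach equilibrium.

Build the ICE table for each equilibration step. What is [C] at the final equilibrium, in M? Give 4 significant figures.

[C]_eq = 0.594 M

Q₀ = 1268 vs Keq = 1.3560e-06 ⇒ Q>K, reverse
Step 1:
                    C           A
  init        0.04719      0.3651
  Δ            0.5469     -0.3646
  eq            0.594  5.3316e-04
  solve Keq expr → x = -0.1823; check Q = 1.3560e-06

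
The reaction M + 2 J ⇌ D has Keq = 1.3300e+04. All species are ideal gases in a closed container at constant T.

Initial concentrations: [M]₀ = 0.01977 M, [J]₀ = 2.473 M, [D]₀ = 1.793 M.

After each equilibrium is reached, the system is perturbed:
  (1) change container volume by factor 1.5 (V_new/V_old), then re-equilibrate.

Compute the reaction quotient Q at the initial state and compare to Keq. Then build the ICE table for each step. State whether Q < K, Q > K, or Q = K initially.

Q₀ = 14.83 vs Keq = 1.3300e+04 ⇒ Q<K, forward
Step 1:
                    M           J           D
  init        0.01977       2.473       1.793
  Δ          -0.01975    -0.03949     0.01975
  eq       2.3016e-05       2.434       1.813
  solve Keq expr → x = 0.01975; check Q = 1.3300e+04
Then change container volume by factor 1.5 (V_new/V_old).
Step 2:
                    M           J           D
  init     1.5344e-05       1.622       1.208
  Δ        1.9177e-05  3.8355e-05 -1.9177e-05
  eq       3.4521e-05       1.622       1.208
  solve Keq expr → x = -1.9177e-05; check Q = 1.3300e+04

Q₀ = 14.83; Q < K (proceeds forward)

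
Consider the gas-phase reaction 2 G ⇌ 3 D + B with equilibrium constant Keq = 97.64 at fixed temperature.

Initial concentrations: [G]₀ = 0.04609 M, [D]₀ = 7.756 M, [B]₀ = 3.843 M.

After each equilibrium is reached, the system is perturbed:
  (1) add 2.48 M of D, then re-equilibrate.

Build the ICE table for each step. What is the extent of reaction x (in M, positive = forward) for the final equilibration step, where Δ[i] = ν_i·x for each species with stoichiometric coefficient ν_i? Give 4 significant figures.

x = -0.352 M

Q₀ = 8.4405e+05 vs Keq = 97.64 ⇒ Q>K, reverse
Step 1:
                  G         D         B
  I         0.04609     7.756     3.843
  C           1.863    -2.794   -0.9313
  E           1.909     4.962     2.912
  solve Keq expr → x = -0.9313; check Q = 97.64
Then add 2.48 M of D.
Step 2:
                  G         D         B
  I           1.909     7.442     2.912
  C          0.7041    -1.056    -0.352
  E           2.613     6.386      2.56
  solve Keq expr → x = -0.352; check Q = 97.64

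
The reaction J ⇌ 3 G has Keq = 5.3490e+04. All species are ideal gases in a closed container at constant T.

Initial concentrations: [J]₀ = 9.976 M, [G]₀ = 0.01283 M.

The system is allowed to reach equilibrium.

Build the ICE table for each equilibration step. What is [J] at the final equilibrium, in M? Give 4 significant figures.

Q₀ = 2.1170e-07 vs Keq = 5.3490e+04 ⇒ Q<K, forward
Step 1:
                   J          G
  I            9.976    0.01283
  C           -9.537      28.61
  E           0.4385      28.63
  solve Keq expr → x = 9.537; check Q = 5.3490e+04

[J]_eq = 0.4385 M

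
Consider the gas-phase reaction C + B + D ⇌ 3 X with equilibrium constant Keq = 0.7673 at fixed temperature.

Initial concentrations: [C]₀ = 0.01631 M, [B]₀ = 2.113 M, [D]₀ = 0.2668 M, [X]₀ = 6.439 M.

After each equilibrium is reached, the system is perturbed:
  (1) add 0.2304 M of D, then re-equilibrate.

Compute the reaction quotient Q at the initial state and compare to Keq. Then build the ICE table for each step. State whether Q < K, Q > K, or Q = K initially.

Q₀ = 2.9035e+04; Q > K (proceeds reverse)

Q₀ = 2.9035e+04 vs Keq = 0.7673 ⇒ Q>K, reverse
Step 1:
                    C           B           D           X
  Initial     0.01631       2.113      0.2668       6.439
  Change        1.497       1.497       1.497      -4.491
  Equil         1.513        3.61       1.764       1.948
  solve Keq expr → x = -1.497; check Q = 0.7673
Then add 0.2304 M of D.
Step 2:
                    C           B           D           X
  Initial       1.513        3.61       1.994       1.948
  Change     -0.02048    -0.02048    -0.02048     0.06143
  Equil         1.493       3.589       1.974        2.01
  solve Keq expr → x = 0.02048; check Q = 0.7673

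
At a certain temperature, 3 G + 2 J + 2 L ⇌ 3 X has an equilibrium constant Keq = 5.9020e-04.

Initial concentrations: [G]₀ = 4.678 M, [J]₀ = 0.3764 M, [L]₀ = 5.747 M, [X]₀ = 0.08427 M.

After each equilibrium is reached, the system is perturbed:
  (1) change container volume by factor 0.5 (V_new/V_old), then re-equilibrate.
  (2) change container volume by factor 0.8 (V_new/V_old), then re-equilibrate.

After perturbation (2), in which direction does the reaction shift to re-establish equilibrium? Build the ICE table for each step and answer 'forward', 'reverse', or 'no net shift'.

Direction: forward

Q₀ = 1.2493e-06 vs Keq = 5.9020e-04 ⇒ Q<K, forward
Step 1:
                    G           J           L           X
  Initial       4.678      0.3764       5.747     0.08427
  Change       -0.289     -0.1926     -0.1926       0.289
  Equil         4.389      0.1838       5.554      0.3732
  solve Keq expr → x = 0.09632; check Q = 5.9020e-04
Then change container volume by factor 0.5 (V_new/V_old).
Step 2:
                    G           J           L           X
  Initial       8.778      0.3675       11.11      0.7464
  Change      -0.3041     -0.2028     -0.2028      0.3041
  Equil         8.474      0.1648       10.91       1.051
  solve Keq expr → x = 0.1014; check Q = 5.9020e-04
Then change container volume by factor 0.8 (V_new/V_old).
Step 3:
                    G           J           L           X
  Initial       10.59       0.206       13.63       1.313
  Change     -0.08746    -0.05831    -0.05831     0.08746
  Equil          10.5      0.1476       13.57       1.401
  solve Keq expr → x = 0.02915; check Q = 5.9020e-04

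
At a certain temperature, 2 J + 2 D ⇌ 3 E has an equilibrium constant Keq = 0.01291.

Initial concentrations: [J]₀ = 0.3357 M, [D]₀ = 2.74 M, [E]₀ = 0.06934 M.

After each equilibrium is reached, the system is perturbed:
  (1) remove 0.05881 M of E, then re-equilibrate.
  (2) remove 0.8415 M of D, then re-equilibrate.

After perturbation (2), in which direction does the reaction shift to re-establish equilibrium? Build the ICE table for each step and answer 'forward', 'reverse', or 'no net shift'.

Q₀ = 3.9405e-04 vs Keq = 0.01291 ⇒ Q<K, forward
Step 1:
                   J          D          E
  Initial     0.3357       2.74    0.06934
  Change    -0.07608   -0.07608     0.1141
  Equil       0.2596      2.664     0.1835
  solve Keq expr → x = 0.03804; check Q = 0.01291
Then remove 0.05881 M of E.
Step 2:
                   J          D          E
  Initial     0.2596      2.664     0.1247
  Change    -0.02907   -0.02907    0.04361
  Equil       0.2305      2.635     0.1683
  solve Keq expr → x = 0.01454; check Q = 0.01291
Then remove 0.8415 M of D.
Step 3:
                   J          D          E
  Initial     0.2305      1.793     0.1683
  Change      0.0198     0.0198    -0.0297
  Equil       0.2503      1.813     0.1386
  solve Keq expr → x = -0.009901; check Q = 0.01291

Direction: reverse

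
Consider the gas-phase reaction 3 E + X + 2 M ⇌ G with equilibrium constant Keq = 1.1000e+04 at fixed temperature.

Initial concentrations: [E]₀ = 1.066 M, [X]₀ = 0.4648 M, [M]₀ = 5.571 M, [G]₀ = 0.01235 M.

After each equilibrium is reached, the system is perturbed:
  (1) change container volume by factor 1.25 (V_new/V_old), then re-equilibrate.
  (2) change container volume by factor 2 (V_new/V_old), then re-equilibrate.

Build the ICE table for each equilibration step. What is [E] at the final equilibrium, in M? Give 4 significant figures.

Q₀ = 7.0675e-04 vs Keq = 1.1000e+04 ⇒ Q<K, forward
Step 1:
                    E           X           M           G
  Initial       1.066      0.4648       5.571     0.01235
  Change       -1.043     -0.3478     -0.6955      0.3478
  Equil       0.02274       0.117       4.875      0.3601
  solve Keq expr → x = 0.3478; check Q = 1.1000e+04
Then change container volume by factor 1.25 (V_new/V_old).
Step 2:
                    E           X           M           G
  Initial      0.0182     0.09364         3.9      0.2881
  Change     0.007853    0.002618    0.005235   -0.002618
  Equil       0.02605     0.09626       3.906      0.2855
  solve Keq expr → x = -0.002618; check Q = 1.1000e+04
Then change container volume by factor 2 (V_new/V_old).
Step 3:
                    E           X           M           G
  Initial     0.01302     0.04813       1.953      0.1427
  Change      0.02517    0.008389     0.01678   -0.008389
  Equil       0.03819     0.05652        1.97      0.1343
  solve Keq expr → x = -0.008389; check Q = 1.1000e+04

[E]_eq = 0.03819 M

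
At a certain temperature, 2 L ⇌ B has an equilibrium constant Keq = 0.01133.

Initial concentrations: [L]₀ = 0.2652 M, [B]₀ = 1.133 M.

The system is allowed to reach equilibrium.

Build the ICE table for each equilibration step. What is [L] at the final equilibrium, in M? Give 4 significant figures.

[L]_eq = 2.401 M

Q₀ = 16.11 vs Keq = 0.01133 ⇒ Q>K, reverse
Step 1:
                   L          B
  init        0.2652      1.133
  Δ            2.135     -1.068
  eq           2.401    0.06529
  solve Keq expr → x = -1.068; check Q = 0.01133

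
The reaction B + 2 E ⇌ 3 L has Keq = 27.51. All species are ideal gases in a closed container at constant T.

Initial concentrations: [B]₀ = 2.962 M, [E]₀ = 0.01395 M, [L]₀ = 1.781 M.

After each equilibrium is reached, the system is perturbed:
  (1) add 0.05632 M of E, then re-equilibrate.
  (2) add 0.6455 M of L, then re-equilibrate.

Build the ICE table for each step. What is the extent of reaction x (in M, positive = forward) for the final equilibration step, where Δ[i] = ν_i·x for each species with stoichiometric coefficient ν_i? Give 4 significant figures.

x = -0.05248 M

Q₀ = 9801 vs Keq = 27.51 ⇒ Q>K, reverse
Step 1:
                  B         E         L
  Initial     2.962   0.01395     1.781
  Change    0.09332    0.1866     -0.28
  Equil       3.055    0.2006     1.501
  solve Keq expr → x = -0.09332; check Q = 27.51
Then add 0.05632 M of E.
Step 2:
                  B         E         L
  Initial     3.055    0.2569     1.501
  Change   -0.02131  -0.04262   0.06393
  Equil       3.034    0.2143     1.565
  solve Keq expr → x = 0.02131; check Q = 27.51
Then add 0.6455 M of L.
Step 3:
                  B         E         L
  Initial     3.034    0.2143      2.21
  Change    0.05248     0.105   -0.1574
  Equil       3.086    0.3192     2.053
  solve Keq expr → x = -0.05248; check Q = 27.51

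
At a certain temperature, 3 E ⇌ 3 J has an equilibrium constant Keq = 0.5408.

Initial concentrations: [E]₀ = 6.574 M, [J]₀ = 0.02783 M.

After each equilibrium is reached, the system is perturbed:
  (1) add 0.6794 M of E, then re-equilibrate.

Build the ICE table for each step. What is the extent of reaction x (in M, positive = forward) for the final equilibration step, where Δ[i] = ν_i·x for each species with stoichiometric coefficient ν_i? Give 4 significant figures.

Q₀ = 7.5867e-08 vs Keq = 0.5408 ⇒ Q<K, forward
Step 1:
                  E         J
  Initial     6.574   0.02783
  Change     -2.936     2.936
  Equil       3.638     2.964
  solve Keq expr → x = 0.9787; check Q = 0.5408
Then add 0.6794 M of E.
Step 2:
                  E         J
  Initial     4.317     2.964
  Change     -0.305     0.305
  Equil       4.012     3.269
  solve Keq expr → x = 0.1017; check Q = 0.5408

x = 0.1017 M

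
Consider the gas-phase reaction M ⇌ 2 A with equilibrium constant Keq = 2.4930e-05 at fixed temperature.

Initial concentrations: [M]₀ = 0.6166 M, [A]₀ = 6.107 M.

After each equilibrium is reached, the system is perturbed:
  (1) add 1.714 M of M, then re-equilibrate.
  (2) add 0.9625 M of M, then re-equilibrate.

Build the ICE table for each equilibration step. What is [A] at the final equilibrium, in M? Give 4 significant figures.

Q₀ = 60.49 vs Keq = 2.4930e-05 ⇒ Q>K, reverse
Step 1:
                  M         A
  init       0.6166     6.107
  Δ           3.049    -6.097
  eq          3.665  0.009559
  solve Keq expr → x = -3.049; check Q = 2.4930e-05
Then add 1.714 M of M.
Step 2:
                  M         A
  init        5.379  0.009559
  Δ        -0.00101   0.00202
  eq          5.378   0.01158
  solve Keq expr → x = 0.00101; check Q = 2.4930e-05
Then add 0.9625 M of M.
Step 3:
                  M         A
  init        6.341   0.01158
  Δ       -4.9650e-04 9.9300e-04
  eq           6.34   0.01257
  solve Keq expr → x = 4.9650e-04; check Q = 2.4930e-05

[A]_eq = 0.01257 M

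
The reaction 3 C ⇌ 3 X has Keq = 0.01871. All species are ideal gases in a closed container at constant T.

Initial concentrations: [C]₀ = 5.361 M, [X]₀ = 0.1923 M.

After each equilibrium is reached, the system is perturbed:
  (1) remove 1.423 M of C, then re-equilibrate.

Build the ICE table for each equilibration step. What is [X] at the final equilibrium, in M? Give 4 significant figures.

[X]_eq = 0.8665 M

Q₀ = 4.6153e-05 vs Keq = 0.01871 ⇒ Q<K, forward
Step 1:
                   C          X
  Initial      5.361     0.1923
  Change     -0.9727     0.9727
  Equil        4.388      1.165
  solve Keq expr → x = 0.3242; check Q = 0.01871
Then remove 1.423 M of C.
Step 2:
                   C          X
  Initial      2.965      1.165
  Change      0.2985    -0.2985
  Equil        3.264     0.8665
  solve Keq expr → x = -0.09951; check Q = 0.01871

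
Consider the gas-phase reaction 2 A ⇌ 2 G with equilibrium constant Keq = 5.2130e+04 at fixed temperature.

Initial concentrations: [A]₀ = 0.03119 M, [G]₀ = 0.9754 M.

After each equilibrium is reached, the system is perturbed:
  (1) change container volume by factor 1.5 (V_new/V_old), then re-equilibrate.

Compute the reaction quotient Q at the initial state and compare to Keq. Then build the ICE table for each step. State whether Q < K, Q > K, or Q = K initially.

Q₀ = 978; Q < K (proceeds forward)

Q₀ = 978 vs Keq = 5.2130e+04 ⇒ Q<K, forward
Step 1:
                   A          G
  init       0.03119     0.9754
  Δ          -0.0268     0.0268
  eq        0.004389      1.002
  solve Keq expr → x = 0.0134; check Q = 5.2130e+04
Then change container volume by factor 1.5 (V_new/V_old).
Step 2:
                   A          G
  init      0.002926     0.6681
  Δ                0          0
  eq        0.002926     0.6681
  solve Keq expr → x = 0; check Q = 5.2130e+04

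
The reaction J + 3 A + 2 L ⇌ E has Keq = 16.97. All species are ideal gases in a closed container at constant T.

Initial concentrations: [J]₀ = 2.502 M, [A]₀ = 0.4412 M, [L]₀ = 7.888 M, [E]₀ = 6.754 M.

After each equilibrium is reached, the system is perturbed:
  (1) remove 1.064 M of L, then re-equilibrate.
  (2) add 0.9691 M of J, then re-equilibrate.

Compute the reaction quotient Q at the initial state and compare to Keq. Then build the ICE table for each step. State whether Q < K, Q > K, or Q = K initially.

Q₀ = 0.5052; Q < K (proceeds forward)

Q₀ = 0.5052 vs Keq = 16.97 ⇒ Q<K, forward
Step 1:
                   J          A          L          E
  Initial      2.502     0.4412      7.888      6.754
  Change    -0.09984    -0.2995    -0.1997    0.09984
  Equil        2.402     0.1417      7.688      6.854
  solve Keq expr → x = 0.09984; check Q = 16.97
Then remove 1.064 M of L.
Step 2:
                   J          A          L          E
  Initial      2.402     0.1417      6.624      6.854
  Change    0.004833     0.0145   0.009666  -0.004833
  Equil        2.407     0.1562      6.634      6.849
  solve Keq expr → x = -0.004833; check Q = 16.97
Then add 0.9691 M of J.
Step 3:
                   J          A          L          E
  Initial      3.376     0.1562      6.634      6.849
  Change   -0.005464   -0.01639   -0.01093   0.005464
  Equil        3.371     0.1398      6.623      6.854
  solve Keq expr → x = 0.005464; check Q = 16.97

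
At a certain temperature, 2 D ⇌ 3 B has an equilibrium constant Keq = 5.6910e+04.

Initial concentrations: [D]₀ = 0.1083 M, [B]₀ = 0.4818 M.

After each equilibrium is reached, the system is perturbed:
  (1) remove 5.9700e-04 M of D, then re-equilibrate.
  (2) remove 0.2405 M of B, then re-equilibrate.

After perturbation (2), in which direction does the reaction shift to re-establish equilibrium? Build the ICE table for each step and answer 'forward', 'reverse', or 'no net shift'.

Q₀ = 9.536 vs Keq = 5.6910e+04 ⇒ Q<K, forward
Step 1:
                  D         B
  I          0.1083    0.4818
  C         -0.1061    0.1592
  E        0.002151     0.641
  solve Keq expr → x = 0.05307; check Q = 5.6910e+04
Then remove 5.9700e-04 M of D.
Step 2:
                  D         B
  I        0.001554     0.641
  C       5.9253e-04 -8.8879e-04
  E        0.002147    0.6401
  solve Keq expr → x = -2.9626e-04; check Q = 5.6910e+04
Then remove 0.2405 M of B.
Step 3:
                  D         B
  I        0.002147    0.3996
  C       -0.001081  0.001622
  E        0.001065    0.4013
  solve Keq expr → x = 5.4072e-04; check Q = 5.6910e+04

Direction: forward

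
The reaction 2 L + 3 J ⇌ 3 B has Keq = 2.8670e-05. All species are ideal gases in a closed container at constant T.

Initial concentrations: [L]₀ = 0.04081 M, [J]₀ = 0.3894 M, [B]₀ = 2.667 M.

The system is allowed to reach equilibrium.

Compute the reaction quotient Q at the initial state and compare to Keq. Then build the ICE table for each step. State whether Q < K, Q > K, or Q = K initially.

Q₀ = 1.9291e+05 vs Keq = 2.8670e-05 ⇒ Q>K, reverse
Step 1:
                  L         J         B
  init      0.04081    0.3894     2.667
  Δ           1.692     2.538    -2.538
  eq          1.733     2.927    0.1292
  solve Keq expr → x = -0.8459; check Q = 2.8670e-05

Q₀ = 1.9291e+05; Q > K (proceeds reverse)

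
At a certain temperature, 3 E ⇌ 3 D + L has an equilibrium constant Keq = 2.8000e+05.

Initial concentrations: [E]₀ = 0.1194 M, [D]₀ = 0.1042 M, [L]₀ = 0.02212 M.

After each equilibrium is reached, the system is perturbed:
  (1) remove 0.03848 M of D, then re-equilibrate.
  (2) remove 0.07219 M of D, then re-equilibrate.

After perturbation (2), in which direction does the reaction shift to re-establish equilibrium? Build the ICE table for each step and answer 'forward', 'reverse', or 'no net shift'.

Direction: forward

Q₀ = 0.0147 vs Keq = 2.8000e+05 ⇒ Q<K, forward
Step 1:
                  E         D         L
  Initial    0.1194    0.1042   0.02212
  Change    -0.1181    0.1181   0.03935
  Equil    0.001341    0.2223   0.06147
  solve Keq expr → x = 0.03935; check Q = 2.8000e+05
Then remove 0.03848 M of D.
Step 2:
                  E         D         L
  Initial  0.001341    0.1838   0.06147
  Change  -2.3029e-04 2.3029e-04 7.6762e-05
  Equil    0.001111     0.184   0.06155
  solve Keq expr → x = 7.6762e-05; check Q = 2.8000e+05
Then remove 0.07219 M of D.
Step 3:
                  E         D         L
  Initial  0.001111    0.1118   0.06155
  Change  -4.3254e-04 4.3254e-04 1.4418e-04
  Equil   6.7799e-04    0.1123   0.06169
  solve Keq expr → x = 1.4418e-04; check Q = 2.8000e+05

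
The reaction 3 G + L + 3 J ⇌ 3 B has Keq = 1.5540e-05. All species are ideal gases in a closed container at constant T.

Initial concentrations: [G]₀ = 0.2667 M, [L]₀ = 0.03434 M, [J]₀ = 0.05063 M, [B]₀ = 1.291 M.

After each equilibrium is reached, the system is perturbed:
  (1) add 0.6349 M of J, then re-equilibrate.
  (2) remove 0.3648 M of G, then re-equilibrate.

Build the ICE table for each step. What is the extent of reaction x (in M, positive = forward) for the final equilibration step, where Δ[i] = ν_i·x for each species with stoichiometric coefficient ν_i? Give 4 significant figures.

Q₀ = 2.5450e+07 vs Keq = 1.5540e-05 ⇒ Q>K, reverse
Step 1:
                   G          L          J          B
  I           0.2667    0.03434    0.05063      1.291
  C            1.253     0.4177      1.253     -1.253
  E             1.52      0.452      1.304    0.03794
  solve Keq expr → x = -0.4177; check Q = 1.5540e-05
Then add 0.6349 M of J.
Step 2:
                   G          L          J          B
  I             1.52      0.452      1.939    0.03794
  C         -0.01712  -0.005706   -0.01712    0.01712
  E            1.503     0.4463      1.921    0.05506
  solve Keq expr → x = 0.005706; check Q = 1.5540e-05
Then remove 0.3648 M of G.
Step 3:
                   G          L          J          B
  I            1.138     0.4463      1.921    0.05506
  C           0.0125   0.004168     0.0125    -0.0125
  E             1.15     0.4505      1.934    0.04256
  solve Keq expr → x = -0.004168; check Q = 1.5540e-05

x = -0.004168 M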